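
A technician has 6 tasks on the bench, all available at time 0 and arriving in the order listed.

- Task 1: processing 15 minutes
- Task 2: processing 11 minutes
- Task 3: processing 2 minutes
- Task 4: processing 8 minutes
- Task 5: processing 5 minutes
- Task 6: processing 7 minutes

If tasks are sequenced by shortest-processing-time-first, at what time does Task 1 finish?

48

SPT (increasing processing time): Task 3 Task 5 Task 6 Task 4 Task 2 Task 1.
Task 3: 0→2
Task 5: 2→7
Task 6: 7→14
Task 4: 14→22
Task 2: 22→33
Task 1: 33→48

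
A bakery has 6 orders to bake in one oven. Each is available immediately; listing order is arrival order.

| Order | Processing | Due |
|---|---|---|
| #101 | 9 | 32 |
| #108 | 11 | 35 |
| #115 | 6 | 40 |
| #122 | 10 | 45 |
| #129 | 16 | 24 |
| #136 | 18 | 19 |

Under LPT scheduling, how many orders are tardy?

LPT (decreasing processing time): #136 #129 #108 #122 #101 #115.
#136: 0→18, due 19, tardiness 0
#129: 18→34, due 24, tardiness 10
#108: 34→45, due 35, tardiness 10
#122: 45→55, due 45, tardiness 10
#101: 55→64, due 32, tardiness 32
#115: 64→70, due 40, tardiness 30
Late orders: 5.

5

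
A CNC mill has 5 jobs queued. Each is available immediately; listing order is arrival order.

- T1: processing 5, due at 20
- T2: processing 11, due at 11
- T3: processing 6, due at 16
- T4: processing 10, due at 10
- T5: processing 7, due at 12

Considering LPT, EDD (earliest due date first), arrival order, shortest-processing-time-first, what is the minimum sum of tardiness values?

52

LPT (decreasing processing time): T2 T4 T5 T3 T1.
T2: 0→11, due 11, tardiness 0
T4: 11→21, due 10, tardiness 11
T5: 21→28, due 12, tardiness 16
T3: 28→34, due 16, tardiness 18
T1: 34→39, due 20, tardiness 19
Sum = 0+11+16+18+19 = 64.
EDD (increasing due date): T4 T2 T5 T3 T1.
T4: 0→10, due 10, tardiness 0
T2: 10→21, due 11, tardiness 10
T5: 21→28, due 12, tardiness 16
T3: 28→34, due 16, tardiness 18
T1: 34→39, due 20, tardiness 19
Sum = 0+10+16+18+19 = 63.
FIFO (arrival order): T1 T2 T3 T4 T5.
T1: 0→5, due 20, tardiness 0
T2: 5→16, due 11, tardiness 5
T3: 16→22, due 16, tardiness 6
T4: 22→32, due 10, tardiness 22
T5: 32→39, due 12, tardiness 27
Sum = 0+5+6+22+27 = 60.
SPT (increasing processing time): T1 T3 T5 T4 T2.
T1: 0→5, due 20, tardiness 0
T3: 5→11, due 16, tardiness 0
T5: 11→18, due 12, tardiness 6
T4: 18→28, due 10, tardiness 18
T2: 28→39, due 11, tardiness 28
Sum = 0+0+6+18+28 = 52.
LPT 64, EDD 63, FIFO 60, SPT 52 → minimum 52.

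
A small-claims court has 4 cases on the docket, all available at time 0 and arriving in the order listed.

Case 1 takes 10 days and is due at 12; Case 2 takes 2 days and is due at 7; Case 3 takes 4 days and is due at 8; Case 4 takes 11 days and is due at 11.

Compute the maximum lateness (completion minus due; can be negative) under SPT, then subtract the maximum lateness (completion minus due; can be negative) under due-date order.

1

SPT (increasing processing time): Case 2 Case 3 Case 1 Case 4.
Case 2: 0→2, due 7, lateness -5
Case 3: 2→6, due 8, lateness -2
Case 1: 6→16, due 12, lateness 4
Case 4: 16→27, due 11, lateness 16
Maximum = 16.
EDD (increasing due date): Case 2 Case 3 Case 4 Case 1.
Case 2: 0→2, due 7, lateness -5
Case 3: 2→6, due 8, lateness -2
Case 4: 6→17, due 11, lateness 6
Case 1: 17→27, due 12, lateness 15
Maximum = 15.
Difference = 16 − 15 = 1.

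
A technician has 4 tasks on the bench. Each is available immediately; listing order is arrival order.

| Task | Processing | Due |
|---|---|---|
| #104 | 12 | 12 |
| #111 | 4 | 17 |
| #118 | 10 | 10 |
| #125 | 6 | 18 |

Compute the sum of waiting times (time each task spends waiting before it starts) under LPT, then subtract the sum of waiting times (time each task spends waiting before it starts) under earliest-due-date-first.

LPT (decreasing processing time): #104 #118 #125 #111.
#104: waits 0, runs 0→12
#118: waits 12, runs 12→22
#125: waits 22, runs 22→28
#111: waits 28, runs 28→32
Sum = 0+12+22+28 = 62.
EDD (increasing due date): #118 #104 #111 #125.
#118: waits 0, runs 0→10
#104: waits 10, runs 10→22
#111: waits 22, runs 22→26
#125: waits 26, runs 26→32
Sum = 0+10+22+26 = 58.
Difference = 62 − 58 = 4.

4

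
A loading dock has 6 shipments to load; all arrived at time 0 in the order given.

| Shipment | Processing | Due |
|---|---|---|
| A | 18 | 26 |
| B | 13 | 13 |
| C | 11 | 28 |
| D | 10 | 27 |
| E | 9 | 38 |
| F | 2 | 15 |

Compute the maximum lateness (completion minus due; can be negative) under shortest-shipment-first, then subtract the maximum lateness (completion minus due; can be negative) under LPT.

SPT (increasing processing time): F E D C B A.
F: 0→2, due 15, lateness -13
E: 2→11, due 38, lateness -27
D: 11→21, due 27, lateness -6
C: 21→32, due 28, lateness 4
B: 32→45, due 13, lateness 32
A: 45→63, due 26, lateness 37
Maximum = 37.
LPT (decreasing processing time): A B C D E F.
A: 0→18, due 26, lateness -8
B: 18→31, due 13, lateness 18
C: 31→42, due 28, lateness 14
D: 42→52, due 27, lateness 25
E: 52→61, due 38, lateness 23
F: 61→63, due 15, lateness 48
Maximum = 48.
Difference = 37 − 48 = -11.

-11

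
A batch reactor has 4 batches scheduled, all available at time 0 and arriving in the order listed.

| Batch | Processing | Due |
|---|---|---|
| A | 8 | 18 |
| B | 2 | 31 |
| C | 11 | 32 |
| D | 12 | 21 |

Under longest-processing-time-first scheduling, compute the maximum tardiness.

13

LPT (decreasing processing time): D C A B.
D: 0→12, due 21, tardiness 0
C: 12→23, due 32, tardiness 0
A: 23→31, due 18, tardiness 13
B: 31→33, due 31, tardiness 2
Maximum = 13.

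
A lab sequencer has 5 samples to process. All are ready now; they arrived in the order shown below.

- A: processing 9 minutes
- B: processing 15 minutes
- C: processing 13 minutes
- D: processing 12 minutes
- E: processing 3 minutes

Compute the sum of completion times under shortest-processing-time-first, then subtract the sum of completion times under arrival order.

SPT (increasing processing time): E A D C B.
E: 0→3
A: 3→12
D: 12→24
C: 24→37
B: 37→52
Sum = 3+12+24+37+52 = 128.
FIFO (arrival order): A B C D E.
A: 0→9
B: 9→24
C: 24→37
D: 37→49
E: 49→52
Sum = 9+24+37+49+52 = 171.
Difference = 128 − 171 = -43.

-43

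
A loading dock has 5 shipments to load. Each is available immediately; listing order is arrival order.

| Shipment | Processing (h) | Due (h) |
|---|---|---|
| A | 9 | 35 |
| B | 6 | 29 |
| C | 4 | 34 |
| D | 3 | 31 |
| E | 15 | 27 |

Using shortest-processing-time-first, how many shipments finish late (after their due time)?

1

SPT (increasing processing time): D C B A E.
D: 0→3, due 31, tardiness 0
C: 3→7, due 34, tardiness 0
B: 7→13, due 29, tardiness 0
A: 13→22, due 35, tardiness 0
E: 22→37, due 27, tardiness 10
Late shipments: 1.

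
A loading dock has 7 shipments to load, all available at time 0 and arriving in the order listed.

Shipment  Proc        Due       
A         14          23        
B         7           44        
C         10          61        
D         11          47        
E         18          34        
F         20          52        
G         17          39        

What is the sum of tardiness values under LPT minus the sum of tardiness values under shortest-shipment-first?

LPT (decreasing processing time): F E G A D C B.
F: 0→20, due 52, tardiness 0
E: 20→38, due 34, tardiness 4
G: 38→55, due 39, tardiness 16
A: 55→69, due 23, tardiness 46
D: 69→80, due 47, tardiness 33
C: 80→90, due 61, tardiness 29
B: 90→97, due 44, tardiness 53
Sum = 0+4+16+46+33+29+53 = 181.
SPT (increasing processing time): B C D A G E F.
B: 0→7, due 44, tardiness 0
C: 7→17, due 61, tardiness 0
D: 17→28, due 47, tardiness 0
A: 28→42, due 23, tardiness 19
G: 42→59, due 39, tardiness 20
E: 59→77, due 34, tardiness 43
F: 77→97, due 52, tardiness 45
Sum = 0+0+0+19+20+43+45 = 127.
Difference = 181 − 127 = 54.

54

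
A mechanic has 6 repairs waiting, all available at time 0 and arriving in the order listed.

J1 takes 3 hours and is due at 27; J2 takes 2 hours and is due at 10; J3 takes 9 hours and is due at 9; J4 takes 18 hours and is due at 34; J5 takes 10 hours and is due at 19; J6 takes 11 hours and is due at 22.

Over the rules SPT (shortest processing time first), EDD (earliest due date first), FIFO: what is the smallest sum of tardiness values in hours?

40

SPT (increasing processing time): J2 J1 J3 J5 J6 J4.
J2: 0→2, due 10, tardiness 0
J1: 2→5, due 27, tardiness 0
J3: 5→14, due 9, tardiness 5
J5: 14→24, due 19, tardiness 5
J6: 24→35, due 22, tardiness 13
J4: 35→53, due 34, tardiness 19
Sum = 0+0+5+5+13+19 = 42.
EDD (increasing due date): J3 J2 J5 J6 J1 J4.
J3: 0→9, due 9, tardiness 0
J2: 9→11, due 10, tardiness 1
J5: 11→21, due 19, tardiness 2
J6: 21→32, due 22, tardiness 10
J1: 32→35, due 27, tardiness 8
J4: 35→53, due 34, tardiness 19
Sum = 0+1+2+10+8+19 = 40.
FIFO (arrival order): J1 J2 J3 J4 J5 J6.
J1: 0→3, due 27, tardiness 0
J2: 3→5, due 10, tardiness 0
J3: 5→14, due 9, tardiness 5
J4: 14→32, due 34, tardiness 0
J5: 32→42, due 19, tardiness 23
J6: 42→53, due 22, tardiness 31
Sum = 0+0+5+0+23+31 = 59.
SPT 42, EDD 40, FIFO 59 → minimum 40.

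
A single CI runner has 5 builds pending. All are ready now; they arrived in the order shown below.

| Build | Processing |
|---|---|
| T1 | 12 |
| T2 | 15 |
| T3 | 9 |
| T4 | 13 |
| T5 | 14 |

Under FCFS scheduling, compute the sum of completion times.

FIFO (arrival order): T1 T2 T3 T4 T5.
T1: 0→12
T2: 12→27
T3: 27→36
T4: 36→49
T5: 49→63
Sum = 12+27+36+49+63 = 187.

187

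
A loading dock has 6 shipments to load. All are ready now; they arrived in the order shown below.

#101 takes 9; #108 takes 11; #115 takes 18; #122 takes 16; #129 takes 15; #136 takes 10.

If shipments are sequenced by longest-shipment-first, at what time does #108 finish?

LPT (decreasing processing time): #115 #122 #129 #108 #136 #101.
#115: 0→18
#122: 18→34
#129: 34→49
#108: 49→60

60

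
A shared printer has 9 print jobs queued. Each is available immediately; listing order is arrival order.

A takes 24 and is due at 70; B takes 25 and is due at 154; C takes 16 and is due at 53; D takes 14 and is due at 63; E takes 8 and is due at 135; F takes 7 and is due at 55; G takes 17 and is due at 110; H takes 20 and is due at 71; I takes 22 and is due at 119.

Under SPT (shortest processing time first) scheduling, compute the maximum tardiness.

SPT (increasing processing time): F E D C G H I A B.
F: 0→7, due 55, tardiness 0
E: 7→15, due 135, tardiness 0
D: 15→29, due 63, tardiness 0
C: 29→45, due 53, tardiness 0
G: 45→62, due 110, tardiness 0
H: 62→82, due 71, tardiness 11
I: 82→104, due 119, tardiness 0
A: 104→128, due 70, tardiness 58
B: 128→153, due 154, tardiness 0
Maximum = 58.

58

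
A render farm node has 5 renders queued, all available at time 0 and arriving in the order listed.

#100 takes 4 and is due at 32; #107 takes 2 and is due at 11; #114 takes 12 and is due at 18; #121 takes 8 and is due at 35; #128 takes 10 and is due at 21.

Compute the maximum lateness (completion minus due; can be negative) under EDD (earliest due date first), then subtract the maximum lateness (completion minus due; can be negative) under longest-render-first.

EDD (increasing due date): #107 #114 #128 #100 #121.
#107: 0→2, due 11, lateness -9
#114: 2→14, due 18, lateness -4
#128: 14→24, due 21, lateness 3
#100: 24→28, due 32, lateness -4
#121: 28→36, due 35, lateness 1
Maximum = 3.
LPT (decreasing processing time): #114 #128 #121 #100 #107.
#114: 0→12, due 18, lateness -6
#128: 12→22, due 21, lateness 1
#121: 22→30, due 35, lateness -5
#100: 30→34, due 32, lateness 2
#107: 34→36, due 11, lateness 25
Maximum = 25.
Difference = 3 − 25 = -22.

-22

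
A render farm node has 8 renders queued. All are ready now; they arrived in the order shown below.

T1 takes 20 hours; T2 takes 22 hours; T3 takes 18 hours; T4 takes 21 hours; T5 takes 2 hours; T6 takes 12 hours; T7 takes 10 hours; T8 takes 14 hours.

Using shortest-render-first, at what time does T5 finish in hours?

SPT (increasing processing time): T5 T7 T6 T8 T3 T1 T4 T2.
T5: 0→2

2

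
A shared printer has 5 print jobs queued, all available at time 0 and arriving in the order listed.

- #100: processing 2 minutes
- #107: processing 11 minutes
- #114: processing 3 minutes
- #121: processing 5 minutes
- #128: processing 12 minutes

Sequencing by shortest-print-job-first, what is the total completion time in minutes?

71

SPT (increasing processing time): #100 #114 #121 #107 #128.
#100: 0→2
#114: 2→5
#121: 5→10
#107: 10→21
#128: 21→33
Sum = 2+5+10+21+33 = 71.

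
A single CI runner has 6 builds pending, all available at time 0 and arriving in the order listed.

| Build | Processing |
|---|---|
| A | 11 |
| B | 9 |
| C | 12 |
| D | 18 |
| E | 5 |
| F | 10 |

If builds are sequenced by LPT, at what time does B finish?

LPT (decreasing processing time): D C A F B E.
D: 0→18
C: 18→30
A: 30→41
F: 41→51
B: 51→60

60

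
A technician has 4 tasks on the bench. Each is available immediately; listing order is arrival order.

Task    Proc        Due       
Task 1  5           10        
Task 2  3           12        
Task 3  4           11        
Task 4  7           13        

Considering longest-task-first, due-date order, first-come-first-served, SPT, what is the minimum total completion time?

41

LPT (decreasing processing time): Task 4 Task 1 Task 3 Task 2.
Task 4: 0→7
Task 1: 7→12
Task 3: 12→16
Task 2: 16→19
Sum = 7+12+16+19 = 54.
EDD (increasing due date): Task 1 Task 3 Task 2 Task 4.
Task 1: 0→5
Task 3: 5→9
Task 2: 9→12
Task 4: 12→19
Sum = 5+9+12+19 = 45.
FIFO (arrival order): Task 1 Task 2 Task 3 Task 4.
Task 1: 0→5
Task 2: 5→8
Task 3: 8→12
Task 4: 12→19
Sum = 5+8+12+19 = 44.
SPT (increasing processing time): Task 2 Task 3 Task 1 Task 4.
Task 2: 0→3
Task 3: 3→7
Task 1: 7→12
Task 4: 12→19
Sum = 3+7+12+19 = 41.
LPT 54, EDD 45, FIFO 44, SPT 41 → minimum 41.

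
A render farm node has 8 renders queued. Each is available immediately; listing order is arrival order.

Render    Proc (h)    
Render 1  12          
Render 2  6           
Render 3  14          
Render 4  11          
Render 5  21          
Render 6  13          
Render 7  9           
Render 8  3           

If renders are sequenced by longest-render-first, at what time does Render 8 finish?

89

LPT (decreasing processing time): Render 5 Render 3 Render 6 Render 1 Render 4 Render 7 Render 2 Render 8.
Render 5: 0→21
Render 3: 21→35
Render 6: 35→48
Render 1: 48→60
Render 4: 60→71
Render 7: 71→80
Render 2: 80→86
Render 8: 86→89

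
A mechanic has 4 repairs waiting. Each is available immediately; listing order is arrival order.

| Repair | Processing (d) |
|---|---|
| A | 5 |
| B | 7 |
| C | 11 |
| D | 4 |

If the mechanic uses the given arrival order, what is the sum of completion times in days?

67

FIFO (arrival order): A B C D.
A: 0→5
B: 5→12
C: 12→23
D: 23→27
Sum = 5+12+23+27 = 67.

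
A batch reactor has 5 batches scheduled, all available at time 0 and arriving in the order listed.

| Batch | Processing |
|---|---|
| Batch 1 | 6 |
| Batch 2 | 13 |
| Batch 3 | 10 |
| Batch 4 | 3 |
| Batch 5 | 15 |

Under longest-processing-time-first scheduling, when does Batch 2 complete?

LPT (decreasing processing time): Batch 5 Batch 2 Batch 3 Batch 1 Batch 4.
Batch 5: 0→15
Batch 2: 15→28

28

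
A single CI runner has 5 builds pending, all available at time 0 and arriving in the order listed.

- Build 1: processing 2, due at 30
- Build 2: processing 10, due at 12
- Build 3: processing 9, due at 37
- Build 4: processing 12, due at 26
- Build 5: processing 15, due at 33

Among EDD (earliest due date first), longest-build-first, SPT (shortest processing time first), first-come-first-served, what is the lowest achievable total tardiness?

17

EDD (increasing due date): Build 2 Build 4 Build 1 Build 5 Build 3.
Build 2: 0→10, due 12, tardiness 0
Build 4: 10→22, due 26, tardiness 0
Build 1: 22→24, due 30, tardiness 0
Build 5: 24→39, due 33, tardiness 6
Build 3: 39→48, due 37, tardiness 11
Sum = 0+0+0+6+11 = 17.
LPT (decreasing processing time): Build 5 Build 4 Build 2 Build 3 Build 1.
Build 5: 0→15, due 33, tardiness 0
Build 4: 15→27, due 26, tardiness 1
Build 2: 27→37, due 12, tardiness 25
Build 3: 37→46, due 37, tardiness 9
Build 1: 46→48, due 30, tardiness 18
Sum = 0+1+25+9+18 = 53.
SPT (increasing processing time): Build 1 Build 3 Build 2 Build 4 Build 5.
Build 1: 0→2, due 30, tardiness 0
Build 3: 2→11, due 37, tardiness 0
Build 2: 11→21, due 12, tardiness 9
Build 4: 21→33, due 26, tardiness 7
Build 5: 33→48, due 33, tardiness 15
Sum = 0+0+9+7+15 = 31.
FIFO (arrival order): Build 1 Build 2 Build 3 Build 4 Build 5.
Build 1: 0→2, due 30, tardiness 0
Build 2: 2→12, due 12, tardiness 0
Build 3: 12→21, due 37, tardiness 0
Build 4: 21→33, due 26, tardiness 7
Build 5: 33→48, due 33, tardiness 15
Sum = 0+0+0+7+15 = 22.
EDD 17, LPT 53, SPT 31, FIFO 22 → minimum 17.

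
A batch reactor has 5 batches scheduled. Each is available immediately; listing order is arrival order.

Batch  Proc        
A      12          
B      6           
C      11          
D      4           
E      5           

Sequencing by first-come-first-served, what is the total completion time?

130

FIFO (arrival order): A B C D E.
A: 0→12
B: 12→18
C: 18→29
D: 29→33
E: 33→38
Sum = 12+18+29+33+38 = 130.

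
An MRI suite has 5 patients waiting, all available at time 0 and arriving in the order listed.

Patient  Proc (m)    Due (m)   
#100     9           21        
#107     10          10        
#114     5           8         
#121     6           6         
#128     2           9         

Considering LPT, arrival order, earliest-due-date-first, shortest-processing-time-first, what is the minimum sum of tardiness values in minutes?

30

LPT (decreasing processing time): #107 #100 #121 #114 #128.
#107: 0→10, due 10, tardiness 0
#100: 10→19, due 21, tardiness 0
#121: 19→25, due 6, tardiness 19
#114: 25→30, due 8, tardiness 22
#128: 30→32, due 9, tardiness 23
Sum = 0+0+19+22+23 = 64.
FIFO (arrival order): #100 #107 #114 #121 #128.
#100: 0→9, due 21, tardiness 0
#107: 9→19, due 10, tardiness 9
#114: 19→24, due 8, tardiness 16
#121: 24→30, due 6, tardiness 24
#128: 30→32, due 9, tardiness 23
Sum = 0+9+16+24+23 = 72.
EDD (increasing due date): #121 #114 #128 #107 #100.
#121: 0→6, due 6, tardiness 0
#114: 6→11, due 8, tardiness 3
#128: 11→13, due 9, tardiness 4
#107: 13→23, due 10, tardiness 13
#100: 23→32, due 21, tardiness 11
Sum = 0+3+4+13+11 = 31.
SPT (increasing processing time): #128 #114 #121 #100 #107.
#128: 0→2, due 9, tardiness 0
#114: 2→7, due 8, tardiness 0
#121: 7→13, due 6, tardiness 7
#100: 13→22, due 21, tardiness 1
#107: 22→32, due 10, tardiness 22
Sum = 0+0+7+1+22 = 30.
LPT 64, FIFO 72, EDD 31, SPT 30 → minimum 30.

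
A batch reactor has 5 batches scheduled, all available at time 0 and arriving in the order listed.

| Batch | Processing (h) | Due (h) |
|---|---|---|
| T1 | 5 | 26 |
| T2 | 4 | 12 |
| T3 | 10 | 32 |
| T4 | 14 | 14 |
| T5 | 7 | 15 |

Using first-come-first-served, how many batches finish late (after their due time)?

2

FIFO (arrival order): T1 T2 T3 T4 T5.
T1: 0→5, due 26, tardiness 0
T2: 5→9, due 12, tardiness 0
T3: 9→19, due 32, tardiness 0
T4: 19→33, due 14, tardiness 19
T5: 33→40, due 15, tardiness 25
Late batches: 2.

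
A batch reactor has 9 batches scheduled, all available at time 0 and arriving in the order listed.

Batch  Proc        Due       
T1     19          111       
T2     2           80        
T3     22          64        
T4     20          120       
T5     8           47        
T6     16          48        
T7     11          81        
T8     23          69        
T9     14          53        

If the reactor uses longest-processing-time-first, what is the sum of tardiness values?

298

LPT (decreasing processing time): T8 T3 T4 T1 T6 T9 T7 T5 T2.
T8: 0→23, due 69, tardiness 0
T3: 23→45, due 64, tardiness 0
T4: 45→65, due 120, tardiness 0
T1: 65→84, due 111, tardiness 0
T6: 84→100, due 48, tardiness 52
T9: 100→114, due 53, tardiness 61
T7: 114→125, due 81, tardiness 44
T5: 125→133, due 47, tardiness 86
T2: 133→135, due 80, tardiness 55
Sum = 0+0+0+0+52+61+44+86+55 = 298.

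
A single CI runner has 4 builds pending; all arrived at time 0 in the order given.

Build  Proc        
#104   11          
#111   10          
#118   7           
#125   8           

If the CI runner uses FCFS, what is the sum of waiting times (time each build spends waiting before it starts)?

60

FIFO (arrival order): #104 #111 #118 #125.
#104: waits 0, runs 0→11
#111: waits 11, runs 11→21
#118: waits 21, runs 21→28
#125: waits 28, runs 28→36
Sum = 0+11+21+28 = 60.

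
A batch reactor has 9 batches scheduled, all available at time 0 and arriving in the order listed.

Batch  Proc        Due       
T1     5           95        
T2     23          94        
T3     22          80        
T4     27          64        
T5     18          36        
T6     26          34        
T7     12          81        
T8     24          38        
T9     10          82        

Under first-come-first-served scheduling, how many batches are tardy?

6

FIFO (arrival order): T1 T2 T3 T4 T5 T6 T7 T8 T9.
T1: 0→5, due 95, tardiness 0
T2: 5→28, due 94, tardiness 0
T3: 28→50, due 80, tardiness 0
T4: 50→77, due 64, tardiness 13
T5: 77→95, due 36, tardiness 59
T6: 95→121, due 34, tardiness 87
T7: 121→133, due 81, tardiness 52
T8: 133→157, due 38, tardiness 119
T9: 157→167, due 82, tardiness 85
Late batches: 6.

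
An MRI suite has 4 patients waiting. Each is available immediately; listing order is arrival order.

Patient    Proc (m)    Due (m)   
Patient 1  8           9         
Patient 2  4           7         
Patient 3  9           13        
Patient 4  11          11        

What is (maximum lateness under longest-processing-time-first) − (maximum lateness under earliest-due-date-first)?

6

LPT (decreasing processing time): Patient 4 Patient 3 Patient 1 Patient 2.
Patient 4: 0→11, due 11, lateness 0
Patient 3: 11→20, due 13, lateness 7
Patient 1: 20→28, due 9, lateness 19
Patient 2: 28→32, due 7, lateness 25
Maximum = 25.
EDD (increasing due date): Patient 2 Patient 1 Patient 4 Patient 3.
Patient 2: 0→4, due 7, lateness -3
Patient 1: 4→12, due 9, lateness 3
Patient 4: 12→23, due 11, lateness 12
Patient 3: 23→32, due 13, lateness 19
Maximum = 19.
Difference = 25 − 19 = 6.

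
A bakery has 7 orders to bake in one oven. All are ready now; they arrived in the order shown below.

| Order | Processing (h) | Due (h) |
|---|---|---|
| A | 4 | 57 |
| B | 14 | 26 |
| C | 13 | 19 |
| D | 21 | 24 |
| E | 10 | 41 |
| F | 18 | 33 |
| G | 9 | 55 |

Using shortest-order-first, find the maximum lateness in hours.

65

SPT (increasing processing time): A G E C B F D.
A: 0→4, due 57, lateness -53
G: 4→13, due 55, lateness -42
E: 13→23, due 41, lateness -18
C: 23→36, due 19, lateness 17
B: 36→50, due 26, lateness 24
F: 50→68, due 33, lateness 35
D: 68→89, due 24, lateness 65
Maximum = 65.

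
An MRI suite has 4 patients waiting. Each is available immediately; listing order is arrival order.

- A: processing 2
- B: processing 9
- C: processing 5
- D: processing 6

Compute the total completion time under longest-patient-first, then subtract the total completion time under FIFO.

LPT (decreasing processing time): B D C A.
B: 0→9
D: 9→15
C: 15→20
A: 20→22
Sum = 9+15+20+22 = 66.
FIFO (arrival order): A B C D.
A: 0→2
B: 2→11
C: 11→16
D: 16→22
Sum = 2+11+16+22 = 51.
Difference = 66 − 51 = 15.

15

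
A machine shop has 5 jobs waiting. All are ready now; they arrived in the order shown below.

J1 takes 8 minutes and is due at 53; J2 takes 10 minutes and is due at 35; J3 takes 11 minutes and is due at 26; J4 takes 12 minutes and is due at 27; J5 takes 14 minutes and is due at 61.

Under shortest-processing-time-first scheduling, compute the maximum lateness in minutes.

14

SPT (increasing processing time): J1 J2 J3 J4 J5.
J1: 0→8, due 53, lateness -45
J2: 8→18, due 35, lateness -17
J3: 18→29, due 26, lateness 3
J4: 29→41, due 27, lateness 14
J5: 41→55, due 61, lateness -6
Maximum = 14.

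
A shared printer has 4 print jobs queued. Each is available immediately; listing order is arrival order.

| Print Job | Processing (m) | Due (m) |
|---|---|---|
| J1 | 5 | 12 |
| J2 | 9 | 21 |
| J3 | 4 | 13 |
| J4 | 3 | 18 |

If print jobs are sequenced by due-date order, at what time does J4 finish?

EDD (increasing due date): J1 J3 J4 J2.
J1: 0→5
J3: 5→9
J4: 9→12

12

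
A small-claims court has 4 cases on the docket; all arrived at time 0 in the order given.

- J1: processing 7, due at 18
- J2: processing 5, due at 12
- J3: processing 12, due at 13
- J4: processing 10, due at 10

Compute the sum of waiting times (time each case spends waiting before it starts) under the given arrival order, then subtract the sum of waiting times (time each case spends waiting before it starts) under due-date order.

-9

FIFO (arrival order): J1 J2 J3 J4.
J1: waits 0, runs 0→7
J2: waits 7, runs 7→12
J3: waits 12, runs 12→24
J4: waits 24, runs 24→34
Sum = 0+7+12+24 = 43.
EDD (increasing due date): J4 J2 J3 J1.
J4: waits 0, runs 0→10
J2: waits 10, runs 10→15
J3: waits 15, runs 15→27
J1: waits 27, runs 27→34
Sum = 0+10+15+27 = 52.
Difference = 43 − 52 = -9.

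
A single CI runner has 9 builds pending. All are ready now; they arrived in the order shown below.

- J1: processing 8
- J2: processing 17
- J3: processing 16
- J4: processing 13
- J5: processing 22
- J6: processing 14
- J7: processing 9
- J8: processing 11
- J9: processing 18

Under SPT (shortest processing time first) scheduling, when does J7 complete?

17

SPT (increasing processing time): J1 J7 J8 J4 J6 J3 J2 J9 J5.
J1: 0→8
J7: 8→17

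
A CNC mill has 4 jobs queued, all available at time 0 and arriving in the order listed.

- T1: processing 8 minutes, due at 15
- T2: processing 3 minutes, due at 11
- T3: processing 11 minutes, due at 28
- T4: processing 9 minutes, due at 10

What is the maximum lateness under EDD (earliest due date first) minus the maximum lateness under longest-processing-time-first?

EDD (increasing due date): T4 T2 T1 T3.
T4: 0→9, due 10, lateness -1
T2: 9→12, due 11, lateness 1
T1: 12→20, due 15, lateness 5
T3: 20→31, due 28, lateness 3
Maximum = 5.
LPT (decreasing processing time): T3 T4 T1 T2.
T3: 0→11, due 28, lateness -17
T4: 11→20, due 10, lateness 10
T1: 20→28, due 15, lateness 13
T2: 28→31, due 11, lateness 20
Maximum = 20.
Difference = 5 − 20 = -15.

-15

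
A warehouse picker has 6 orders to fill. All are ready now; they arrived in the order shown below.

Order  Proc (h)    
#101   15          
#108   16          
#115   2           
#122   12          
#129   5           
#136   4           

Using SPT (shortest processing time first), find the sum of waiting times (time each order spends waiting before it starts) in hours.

80

SPT (increasing processing time): #115 #136 #129 #122 #101 #108.
#115: waits 0, runs 0→2
#136: waits 2, runs 2→6
#129: waits 6, runs 6→11
#122: waits 11, runs 11→23
#101: waits 23, runs 23→38
#108: waits 38, runs 38→54
Sum = 0+2+6+11+23+38 = 80.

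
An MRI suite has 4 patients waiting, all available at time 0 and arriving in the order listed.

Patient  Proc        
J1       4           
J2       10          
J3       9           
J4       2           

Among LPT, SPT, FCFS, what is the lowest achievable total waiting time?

LPT (decreasing processing time): J2 J3 J1 J4.
J2: waits 0, runs 0→10
J3: waits 10, runs 10→19
J1: waits 19, runs 19→23
J4: waits 23, runs 23→25
Sum = 0+10+19+23 = 52.
SPT (increasing processing time): J4 J1 J3 J2.
J4: waits 0, runs 0→2
J1: waits 2, runs 2→6
J3: waits 6, runs 6→15
J2: waits 15, runs 15→25
Sum = 0+2+6+15 = 23.
FIFO (arrival order): J1 J2 J3 J4.
J1: waits 0, runs 0→4
J2: waits 4, runs 4→14
J3: waits 14, runs 14→23
J4: waits 23, runs 23→25
Sum = 0+4+14+23 = 41.
LPT 52, SPT 23, FIFO 41 → minimum 23.

23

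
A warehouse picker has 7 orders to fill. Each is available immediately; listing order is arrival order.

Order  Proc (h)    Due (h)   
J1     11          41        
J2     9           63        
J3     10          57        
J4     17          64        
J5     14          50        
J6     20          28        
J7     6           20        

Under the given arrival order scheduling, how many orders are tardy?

3

FIFO (arrival order): J1 J2 J3 J4 J5 J6 J7.
J1: 0→11, due 41, tardiness 0
J2: 11→20, due 63, tardiness 0
J3: 20→30, due 57, tardiness 0
J4: 30→47, due 64, tardiness 0
J5: 47→61, due 50, tardiness 11
J6: 61→81, due 28, tardiness 53
J7: 81→87, due 20, tardiness 67
Late orders: 3.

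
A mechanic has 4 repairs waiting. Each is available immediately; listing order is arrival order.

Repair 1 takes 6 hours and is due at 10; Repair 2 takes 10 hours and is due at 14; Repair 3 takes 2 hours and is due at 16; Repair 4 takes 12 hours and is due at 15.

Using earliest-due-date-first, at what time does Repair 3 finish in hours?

EDD (increasing due date): Repair 1 Repair 2 Repair 4 Repair 3.
Repair 1: 0→6
Repair 2: 6→16
Repair 4: 16→28
Repair 3: 28→30

30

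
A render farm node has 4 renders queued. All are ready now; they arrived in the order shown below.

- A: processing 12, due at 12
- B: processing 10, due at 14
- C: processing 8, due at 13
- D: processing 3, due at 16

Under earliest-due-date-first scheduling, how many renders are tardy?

EDD (increasing due date): A C B D.
A: 0→12, due 12, tardiness 0
C: 12→20, due 13, tardiness 7
B: 20→30, due 14, tardiness 16
D: 30→33, due 16, tardiness 17
Late renders: 3.

3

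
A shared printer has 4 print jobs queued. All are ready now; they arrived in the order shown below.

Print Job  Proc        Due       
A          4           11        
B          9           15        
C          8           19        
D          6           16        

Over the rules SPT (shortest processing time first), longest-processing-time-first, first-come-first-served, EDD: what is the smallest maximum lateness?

SPT (increasing processing time): A D C B.
A: 0→4, due 11, lateness -7
D: 4→10, due 16, lateness -6
C: 10→18, due 19, lateness -1
B: 18→27, due 15, lateness 12
Maximum = 12.
LPT (decreasing processing time): B C D A.
B: 0→9, due 15, lateness -6
C: 9→17, due 19, lateness -2
D: 17→23, due 16, lateness 7
A: 23→27, due 11, lateness 16
Maximum = 16.
FIFO (arrival order): A B C D.
A: 0→4, due 11, lateness -7
B: 4→13, due 15, lateness -2
C: 13→21, due 19, lateness 2
D: 21→27, due 16, lateness 11
Maximum = 11.
EDD (increasing due date): A B D C.
A: 0→4, due 11, lateness -7
B: 4→13, due 15, lateness -2
D: 13→19, due 16, lateness 3
C: 19→27, due 19, lateness 8
Maximum = 8.
SPT 12, LPT 16, FIFO 11, EDD 8 → minimum 8.

8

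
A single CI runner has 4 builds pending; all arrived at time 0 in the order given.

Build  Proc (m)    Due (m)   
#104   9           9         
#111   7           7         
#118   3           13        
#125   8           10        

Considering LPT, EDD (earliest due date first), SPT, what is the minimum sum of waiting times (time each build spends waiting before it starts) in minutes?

31

LPT (decreasing processing time): #104 #125 #111 #118.
#104: waits 0, runs 0→9
#125: waits 9, runs 9→17
#111: waits 17, runs 17→24
#118: waits 24, runs 24→27
Sum = 0+9+17+24 = 50.
EDD (increasing due date): #111 #104 #125 #118.
#111: waits 0, runs 0→7
#104: waits 7, runs 7→16
#125: waits 16, runs 16→24
#118: waits 24, runs 24→27
Sum = 0+7+16+24 = 47.
SPT (increasing processing time): #118 #111 #125 #104.
#118: waits 0, runs 0→3
#111: waits 3, runs 3→10
#125: waits 10, runs 10→18
#104: waits 18, runs 18→27
Sum = 0+3+10+18 = 31.
LPT 50, EDD 47, SPT 31 → minimum 31.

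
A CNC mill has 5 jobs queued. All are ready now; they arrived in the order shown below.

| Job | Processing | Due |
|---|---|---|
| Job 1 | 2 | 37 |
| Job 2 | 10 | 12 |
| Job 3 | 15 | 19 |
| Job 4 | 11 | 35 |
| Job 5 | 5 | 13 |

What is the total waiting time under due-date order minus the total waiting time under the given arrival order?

17

EDD (increasing due date): Job 2 Job 5 Job 3 Job 4 Job 1.
Job 2: waits 0, runs 0→10
Job 5: waits 10, runs 10→15
Job 3: waits 15, runs 15→30
Job 4: waits 30, runs 30→41
Job 1: waits 41, runs 41→43
Sum = 0+10+15+30+41 = 96.
FIFO (arrival order): Job 1 Job 2 Job 3 Job 4 Job 5.
Job 1: waits 0, runs 0→2
Job 2: waits 2, runs 2→12
Job 3: waits 12, runs 12→27
Job 4: waits 27, runs 27→38
Job 5: waits 38, runs 38→43
Sum = 0+2+12+27+38 = 79.
Difference = 96 − 79 = 17.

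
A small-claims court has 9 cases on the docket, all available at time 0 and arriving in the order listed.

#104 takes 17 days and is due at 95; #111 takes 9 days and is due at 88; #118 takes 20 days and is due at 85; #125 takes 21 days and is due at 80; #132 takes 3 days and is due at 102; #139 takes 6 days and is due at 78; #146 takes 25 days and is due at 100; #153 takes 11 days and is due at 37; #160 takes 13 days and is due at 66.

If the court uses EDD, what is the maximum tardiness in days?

23

EDD (increasing due date): #153 #160 #139 #125 #118 #111 #104 #146 #132.
#153: 0→11, due 37, tardiness 0
#160: 11→24, due 66, tardiness 0
#139: 24→30, due 78, tardiness 0
#125: 30→51, due 80, tardiness 0
#118: 51→71, due 85, tardiness 0
#111: 71→80, due 88, tardiness 0
#104: 80→97, due 95, tardiness 2
#146: 97→122, due 100, tardiness 22
#132: 122→125, due 102, tardiness 23
Maximum = 23.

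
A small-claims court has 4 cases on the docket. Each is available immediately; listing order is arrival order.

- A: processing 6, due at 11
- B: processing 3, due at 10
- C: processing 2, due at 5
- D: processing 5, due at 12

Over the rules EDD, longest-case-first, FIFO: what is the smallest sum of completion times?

EDD (increasing due date): C B A D.
C: 0→2
B: 2→5
A: 5→11
D: 11→16
Sum = 2+5+11+16 = 34.
LPT (decreasing processing time): A D B C.
A: 0→6
D: 6→11
B: 11→14
C: 14→16
Sum = 6+11+14+16 = 47.
FIFO (arrival order): A B C D.
A: 0→6
B: 6→9
C: 9→11
D: 11→16
Sum = 6+9+11+16 = 42.
EDD 34, LPT 47, FIFO 42 → minimum 34.

34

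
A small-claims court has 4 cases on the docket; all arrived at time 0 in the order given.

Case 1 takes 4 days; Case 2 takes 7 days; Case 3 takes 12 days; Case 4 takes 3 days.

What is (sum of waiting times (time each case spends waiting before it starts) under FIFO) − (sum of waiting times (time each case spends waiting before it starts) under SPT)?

FIFO (arrival order): Case 1 Case 2 Case 3 Case 4.
Case 1: waits 0, runs 0→4
Case 2: waits 4, runs 4→11
Case 3: waits 11, runs 11→23
Case 4: waits 23, runs 23→26
Sum = 0+4+11+23 = 38.
SPT (increasing processing time): Case 4 Case 1 Case 2 Case 3.
Case 4: waits 0, runs 0→3
Case 1: waits 3, runs 3→7
Case 2: waits 7, runs 7→14
Case 3: waits 14, runs 14→26
Sum = 0+3+7+14 = 24.
Difference = 38 − 24 = 14.

14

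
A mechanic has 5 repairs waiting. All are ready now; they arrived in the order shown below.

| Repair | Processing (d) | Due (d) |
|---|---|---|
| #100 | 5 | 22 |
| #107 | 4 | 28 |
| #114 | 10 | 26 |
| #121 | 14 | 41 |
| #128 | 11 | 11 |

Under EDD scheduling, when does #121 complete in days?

EDD (increasing due date): #128 #100 #114 #107 #121.
#128: 0→11
#100: 11→16
#114: 16→26
#107: 26→30
#121: 30→44

44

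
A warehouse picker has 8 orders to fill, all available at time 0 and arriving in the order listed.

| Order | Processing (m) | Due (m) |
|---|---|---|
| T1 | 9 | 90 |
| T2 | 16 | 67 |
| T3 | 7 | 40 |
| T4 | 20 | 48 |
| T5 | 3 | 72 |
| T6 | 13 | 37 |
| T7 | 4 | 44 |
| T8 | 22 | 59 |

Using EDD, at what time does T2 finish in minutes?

82

EDD (increasing due date): T6 T3 T7 T4 T8 T2 T5 T1.
T6: 0→13
T3: 13→20
T7: 20→24
T4: 24→44
T8: 44→66
T2: 66→82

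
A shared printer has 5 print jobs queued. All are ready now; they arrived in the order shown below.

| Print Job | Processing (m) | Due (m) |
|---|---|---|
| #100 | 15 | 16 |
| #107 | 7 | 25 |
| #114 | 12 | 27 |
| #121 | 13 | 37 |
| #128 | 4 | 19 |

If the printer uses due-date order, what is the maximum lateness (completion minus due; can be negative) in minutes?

14

EDD (increasing due date): #100 #128 #107 #114 #121.
#100: 0→15, due 16, lateness -1
#128: 15→19, due 19, lateness 0
#107: 19→26, due 25, lateness 1
#114: 26→38, due 27, lateness 11
#121: 38→51, due 37, lateness 14
Maximum = 14.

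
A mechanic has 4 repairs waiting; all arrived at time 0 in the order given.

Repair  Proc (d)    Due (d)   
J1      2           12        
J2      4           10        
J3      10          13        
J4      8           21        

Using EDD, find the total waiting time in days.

EDD (increasing due date): J2 J1 J3 J4.
J2: waits 0, runs 0→4
J1: waits 4, runs 4→6
J3: waits 6, runs 6→16
J4: waits 16, runs 16→24
Sum = 0+4+6+16 = 26.

26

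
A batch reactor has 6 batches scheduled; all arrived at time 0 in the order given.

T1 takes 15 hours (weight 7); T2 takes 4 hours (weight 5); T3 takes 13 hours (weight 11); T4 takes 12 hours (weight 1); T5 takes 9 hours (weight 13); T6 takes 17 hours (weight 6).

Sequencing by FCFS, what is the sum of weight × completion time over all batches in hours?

FIFO (arrival order): T1 T2 T3 T4 T5 T6.
T1: finishes 15, weight 7, w·C = 105
T2: finishes 19, weight 5, w·C = 95
T3: finishes 32, weight 11, w·C = 352
T4: finishes 44, weight 1, w·C = 44
T5: finishes 53, weight 13, w·C = 689
T6: finishes 70, weight 6, w·C = 420
Sum = 105+95+352+44+689+420 = 1705.

1705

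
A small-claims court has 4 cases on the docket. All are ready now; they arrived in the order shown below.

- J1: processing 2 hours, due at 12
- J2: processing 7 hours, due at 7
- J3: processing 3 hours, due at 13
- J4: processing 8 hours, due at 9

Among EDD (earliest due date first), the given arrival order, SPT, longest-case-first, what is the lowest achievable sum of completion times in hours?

39

EDD (increasing due date): J2 J4 J1 J3.
J2: 0→7
J4: 7→15
J1: 15→17
J3: 17→20
Sum = 7+15+17+20 = 59.
FIFO (arrival order): J1 J2 J3 J4.
J1: 0→2
J2: 2→9
J3: 9→12
J4: 12→20
Sum = 2+9+12+20 = 43.
SPT (increasing processing time): J1 J3 J2 J4.
J1: 0→2
J3: 2→5
J2: 5→12
J4: 12→20
Sum = 2+5+12+20 = 39.
LPT (decreasing processing time): J4 J2 J3 J1.
J4: 0→8
J2: 8→15
J3: 15→18
J1: 18→20
Sum = 8+15+18+20 = 61.
EDD 59, FIFO 43, SPT 39, LPT 61 → minimum 39.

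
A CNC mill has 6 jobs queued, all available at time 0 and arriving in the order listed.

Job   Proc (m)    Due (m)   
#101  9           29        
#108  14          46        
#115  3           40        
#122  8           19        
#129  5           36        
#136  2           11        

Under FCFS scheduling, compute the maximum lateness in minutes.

30

FIFO (arrival order): #101 #108 #115 #122 #129 #136.
#101: 0→9, due 29, lateness -20
#108: 9→23, due 46, lateness -23
#115: 23→26, due 40, lateness -14
#122: 26→34, due 19, lateness 15
#129: 34→39, due 36, lateness 3
#136: 39→41, due 11, lateness 30
Maximum = 30.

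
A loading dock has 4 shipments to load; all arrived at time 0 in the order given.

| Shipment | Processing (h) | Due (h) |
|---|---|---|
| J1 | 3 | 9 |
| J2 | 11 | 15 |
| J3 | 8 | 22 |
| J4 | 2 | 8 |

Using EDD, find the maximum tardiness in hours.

EDD (increasing due date): J4 J1 J2 J3.
J4: 0→2, due 8, tardiness 0
J1: 2→5, due 9, tardiness 0
J2: 5→16, due 15, tardiness 1
J3: 16→24, due 22, tardiness 2
Maximum = 2.

2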